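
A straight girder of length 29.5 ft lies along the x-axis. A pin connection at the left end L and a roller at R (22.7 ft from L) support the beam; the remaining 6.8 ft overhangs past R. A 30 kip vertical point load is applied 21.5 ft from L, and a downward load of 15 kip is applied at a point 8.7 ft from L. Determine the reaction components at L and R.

L_x = 0, L_y = 10.84 kip, R_y = 34.16 kip

Taking moments about L: R_y·22.7 − 30·21.5 − 15·8.7 = 0 → R_y = 775.5/22.7 = 34.163 ≈ 34.16 kip.
ΣF_y = 0: L_y + 34.163 − 30 − 15 = 0 → L_y = 10.84 kip.
ΣF_x = 0: no horizontal applied forces, so L_x = 0.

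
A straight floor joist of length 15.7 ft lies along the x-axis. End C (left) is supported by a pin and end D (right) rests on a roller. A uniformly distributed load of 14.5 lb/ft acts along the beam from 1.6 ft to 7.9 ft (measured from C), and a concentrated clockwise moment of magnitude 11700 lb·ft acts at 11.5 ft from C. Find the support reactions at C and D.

C_x = 0, C_y = -681.5 lb, D_y = 772.9 lb

Resultant of the distributed load: 14.5 × 6.3 = 91.35 lb at 4.75 ft from C.
Taking moments about C: D_y·15.7 − (14.5·6.3)·4.75 − 11700 = 0 → D_y = 12133.9125/15.7 = 772.861 ≈ 772.9 lb.
ΣF_y = 0: C_y + 772.861 − 14.5·6.3 = 0 → C_y = -681.5 lb.
ΣF_x = 0: no horizontal applied forces, so C_x = 0.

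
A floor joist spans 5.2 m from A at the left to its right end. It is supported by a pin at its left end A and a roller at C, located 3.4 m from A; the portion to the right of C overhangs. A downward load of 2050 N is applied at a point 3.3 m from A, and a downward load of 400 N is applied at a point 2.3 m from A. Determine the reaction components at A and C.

Moments about A: C_y·3.4 − 2050·3.3 − 400·2.3 = 0 → C_y = 7685/3.4 = 2260.29 ≈ 2260 N.
ΣF_y = 0: A_y + 2260.29 − 2050 − 400 = 0 → A_y = 189.7 N.
ΣF_x = 0: no horizontal applied forces, so A_x = 0.

A_x = 0, A_y = 189.7 N, C_y = 2260 N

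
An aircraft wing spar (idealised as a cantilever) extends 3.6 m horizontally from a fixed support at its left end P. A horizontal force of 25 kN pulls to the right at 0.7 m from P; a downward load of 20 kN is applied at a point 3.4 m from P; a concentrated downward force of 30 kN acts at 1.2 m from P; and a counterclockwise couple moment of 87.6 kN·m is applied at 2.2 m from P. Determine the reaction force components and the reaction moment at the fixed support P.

P_x = -25.00 kN, P_y = 50.00 kN, M_P = 16.40 kN·m

ΣF_x = 0: P_x + 25 = 0 → P_x = -25.00 kN.
ΣF_y = 0: P_y − 20 − 30 = 0 → P_y = 50.00 kN.
ΣM about P: M_P − 20·3.4 − 30·1.2 + 87.6 = 0 → M_P = 16.40 kN·m.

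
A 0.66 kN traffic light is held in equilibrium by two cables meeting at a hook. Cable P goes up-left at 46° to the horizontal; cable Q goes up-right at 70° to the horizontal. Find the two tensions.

ΣF_x = 0: −T_P·cos46° + T_Q·cos70° = 0 → T_Q = 2.03105·T_P.
ΣF_y = 0: T_P·sin46° + T_Q·sin70° = 0.66.
Substitute: T_P·(0.71934 + 2.03105·0.939693) = 0.66 → T_P = 0.251151 ≈ 0.2512 kN.
Then T_Q = 2.03105 × 0.251151 = 0.5101 kN.

T_P = 0.2512 kN, T_Q = 0.5101 kN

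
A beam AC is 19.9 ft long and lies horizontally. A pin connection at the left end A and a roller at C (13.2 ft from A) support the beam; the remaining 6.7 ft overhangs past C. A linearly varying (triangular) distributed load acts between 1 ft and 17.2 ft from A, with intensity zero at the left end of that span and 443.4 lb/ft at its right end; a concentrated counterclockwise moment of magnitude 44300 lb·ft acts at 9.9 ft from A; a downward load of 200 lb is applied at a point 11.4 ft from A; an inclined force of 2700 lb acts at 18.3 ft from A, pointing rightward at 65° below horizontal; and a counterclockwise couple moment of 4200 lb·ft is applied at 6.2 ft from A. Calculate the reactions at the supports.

A_x = -1141 lb, A_y = 3137 lb, C_y = 3102 lb

Resultant of the triangular load: ½ × 443.4 × 16.2 = 3591.54 lb, acting at 11.8 ft from A (one-third of the span from the peak).
Taking moments about A: C_y·13.2 − (½·443.4·16.2)·11.8 + 44300 − 200·11.4 − 2700·sin65°·18.3 + 4200 = 0 → C_y = 40940.8/13.2 = 3101.58 ≈ 3102 lb.
ΣF_y = 0: A_y + 3101.58 − ½·443.4·16.2 − 200 − 2700·sin65° = 0 → A_y = 3137 lb.
ΣF_x = 0: A_x + 2700·cos65° = 0 → A_x = -1141 lb.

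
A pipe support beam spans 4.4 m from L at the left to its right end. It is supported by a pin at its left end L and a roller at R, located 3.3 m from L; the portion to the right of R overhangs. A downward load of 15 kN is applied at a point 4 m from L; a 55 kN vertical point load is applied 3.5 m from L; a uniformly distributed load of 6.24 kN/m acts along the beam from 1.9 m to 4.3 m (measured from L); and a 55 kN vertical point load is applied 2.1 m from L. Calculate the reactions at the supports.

L_x = 0, L_y = 14.39 kN, R_y = 125.6 kN

Resultant of the distributed load: 6.24 × 2.4 = 14.976 kN at 3.1 m from L.
Moments about L: R_y·3.3 − 15·4 − 55·3.5 − (6.24·2.4)·3.1 − 55·2.1 = 0 → R_y = 414.4256/3.3 = 125.584 ≈ 125.6 kN.
ΣF_y = 0: L_y + 125.584 − 15 − 55 − 6.24·2.4 − 55 = 0 → L_y = 14.39 kN.
ΣF_x = 0: no horizontal applied forces, so L_x = 0.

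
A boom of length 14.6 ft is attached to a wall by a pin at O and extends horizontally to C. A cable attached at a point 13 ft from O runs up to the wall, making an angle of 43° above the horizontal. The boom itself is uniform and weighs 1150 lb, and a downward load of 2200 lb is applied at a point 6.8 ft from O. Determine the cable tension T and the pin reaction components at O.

ΣM about O: T·sin43°·13 − 1150·7.3 − 2200·6.8 = 0 → T = 23355/(13·0.681998) = 2634.23 ≈ 2634 lb.
ΣF_x = 0: O_x − T·cos43° = 0 → O_x = 2634.23 × 0.731354 = 1927 lb.
ΣF_y = 0: O_y + T·sin43° − 1150 − 2200 = 0 → O_y = 3350 − 2634.23 × 0.681998 = 1553 lb.

T = 2634 lb, O_x = 1927 lb, O_y = 1553 lb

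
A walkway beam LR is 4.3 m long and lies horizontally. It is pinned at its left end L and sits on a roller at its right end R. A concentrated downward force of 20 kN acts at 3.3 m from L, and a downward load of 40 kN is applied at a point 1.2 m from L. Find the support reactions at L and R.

ΣM about L: R_y·4.3 − 20·3.3 − 40·1.2 = 0 → R_y = 114/4.3 = 26.5116 ≈ 26.51 kN.
ΣF_y = 0: L_y + 26.5116 − 20 − 40 = 0 → L_y = 33.49 kN.
ΣF_x = 0: no horizontal applied forces, so L_x = 0.

L_x = 0, L_y = 33.49 kN, R_y = 26.51 kN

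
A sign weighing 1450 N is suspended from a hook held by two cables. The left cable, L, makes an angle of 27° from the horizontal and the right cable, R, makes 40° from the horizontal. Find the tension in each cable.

ΣF_x = 0: −T_L·cos27° + T_R·cos40° = 0 → T_R = 1.16313·T_L.
ΣF_y = 0: T_L·sin27° + T_R·sin40° = 1450.
Substitute: T_L·(0.45399 + 1.16313·0.642788) = 1450 → T_L = 1206.69 ≈ 1207 N.
Then T_R = 1.16313 × 1206.69 = 1404 N.

T_L = 1207 N, T_R = 1404 N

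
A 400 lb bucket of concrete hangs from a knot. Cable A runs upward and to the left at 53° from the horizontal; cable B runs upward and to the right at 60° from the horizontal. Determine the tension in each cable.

ΣF_x = 0: −T_A·cos53° + T_B·cos60° = 0 → T_B = 1.20363·T_A.
ΣF_y = 0: T_A·sin53° + T_B·sin60° = 400.
Substitute: T_A·(0.798636 + 1.20363·0.866025) = 400 → T_A = 217.272 ≈ 217.3 lb.
Then T_B = 1.20363 × 217.272 = 261.5 lb.

T_A = 217.3 lb, T_B = 261.5 lb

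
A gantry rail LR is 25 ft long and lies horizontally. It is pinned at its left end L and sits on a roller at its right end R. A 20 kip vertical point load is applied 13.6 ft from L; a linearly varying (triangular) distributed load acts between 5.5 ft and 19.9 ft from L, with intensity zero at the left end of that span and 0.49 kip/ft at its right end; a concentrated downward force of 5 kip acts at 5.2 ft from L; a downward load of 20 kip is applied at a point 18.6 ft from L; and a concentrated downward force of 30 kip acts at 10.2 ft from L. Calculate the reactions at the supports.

L_x = 0, L_y = 37.36 kip, R_y = 41.17 kip

Resultant of the triangular load: ½ × 0.49 × 14.4 = 3.528 kip, acting at 15.1 ft from L (one-third of the span from the peak).
Moments about L: R_y·25 − 20·13.6 − (½·0.49·14.4)·15.1 − 5·5.2 − 20·18.6 − 30·10.2 = 0 → R_y = 1029.2728/25 = 41.1709 ≈ 41.17 kip.
ΣF_y = 0: L_y + 41.1709 − 20 − ½·0.49·14.4 − 5 − 20 − 30 = 0 → L_y = 37.36 kip.
ΣF_x = 0: no horizontal applied forces, so L_x = 0.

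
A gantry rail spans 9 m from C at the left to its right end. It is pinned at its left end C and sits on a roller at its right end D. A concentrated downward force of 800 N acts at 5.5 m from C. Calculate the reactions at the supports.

C_x = 0, C_y = 311.1 N, D_y = 488.9 N

Moments about C: D_y·9 − 800·5.5 = 0 → D_y = 4400/9 = 488.889 ≈ 488.9 N.
ΣF_y = 0: C_y + 488.889 − 800 = 0 → C_y = 311.1 N.
ΣF_x = 0: no horizontal applied forces, so C_x = 0.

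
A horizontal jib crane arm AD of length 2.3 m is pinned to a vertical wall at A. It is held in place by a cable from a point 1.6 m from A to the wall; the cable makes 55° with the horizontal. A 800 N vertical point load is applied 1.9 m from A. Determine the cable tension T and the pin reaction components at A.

ΣM about A: T·sin55°·1.6 − 800·1.9 = 0 → T = 1520/(1.6·0.819152) = 1159.74 ≈ 1160 N.
ΣF_x = 0: A_x − T·cos55° = 0 → A_x = 1159.74 × 0.573576 = 665.2 N.
ΣF_y = 0: A_y + T·sin55° − 800 = 0 → A_y = 800 − 1159.74 × 0.819152 = -150.0 N.

T = 1160 N, A_x = 665.2 N, A_y = -150.0 N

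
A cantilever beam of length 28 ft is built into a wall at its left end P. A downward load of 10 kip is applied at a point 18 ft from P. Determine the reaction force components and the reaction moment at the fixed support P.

P_x = 0, P_y = 10.00 kip, M_P = 180.0 kip·ft

ΣF_x = 0: P_x = 0.
ΣF_y = 0: P_y − 10 = 0 → P_y = 10.00 kip.
ΣM about P: M_P − 10·18 = 0 → M_P = 180.0 kip·ft.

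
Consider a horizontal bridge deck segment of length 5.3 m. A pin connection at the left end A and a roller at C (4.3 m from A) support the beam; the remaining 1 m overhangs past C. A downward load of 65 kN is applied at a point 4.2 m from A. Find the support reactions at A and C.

Taking moments about A: C_y·4.3 − 65·4.2 = 0 → C_y = 273/4.3 = 63.4884 ≈ 63.49 kN.
ΣF_y = 0: A_y + 63.4884 − 65 = 0 → A_y = 1.512 kN.
ΣF_x = 0: no horizontal applied forces, so A_x = 0.

A_x = 0, A_y = 1.512 kN, C_y = 63.49 kN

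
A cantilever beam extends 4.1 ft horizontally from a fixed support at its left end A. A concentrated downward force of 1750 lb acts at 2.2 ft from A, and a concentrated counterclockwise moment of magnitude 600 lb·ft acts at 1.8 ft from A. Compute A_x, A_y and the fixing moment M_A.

A_x = 0, A_y = 1750 lb, M_A = 3250 lb·ft

ΣF_x = 0: A_x = 0.
ΣF_y = 0: A_y − 1750 = 0 → A_y = 1750 lb.
ΣM about A: M_A − 1750·2.2 + 600 = 0 → M_A = 3250 lb·ft.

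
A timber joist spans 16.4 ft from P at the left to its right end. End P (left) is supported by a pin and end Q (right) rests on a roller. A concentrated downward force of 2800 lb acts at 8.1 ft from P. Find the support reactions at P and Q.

ΣM about P: Q_y·16.4 − 2800·8.1 = 0 → Q_y = 22680/16.4 = 1382.93 ≈ 1383 lb.
ΣF_y = 0: P_y + 1382.93 − 2800 = 0 → P_y = 1417 lb.
ΣF_x = 0: no horizontal applied forces, so P_x = 0.

P_x = 0, P_y = 1417 lb, Q_y = 1383 lb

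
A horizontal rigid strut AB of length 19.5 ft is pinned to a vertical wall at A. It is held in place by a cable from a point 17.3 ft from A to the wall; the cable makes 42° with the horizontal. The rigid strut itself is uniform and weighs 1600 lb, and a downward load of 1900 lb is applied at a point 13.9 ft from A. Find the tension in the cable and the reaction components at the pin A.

ΣM about A: T·sin42°·17.3 − 1600·9.75 − 1900·13.9 = 0 → T = 42010/(17.3·0.669131) = 3629.07 ≈ 3629 lb.
ΣF_x = 0: A_x − T·cos42° = 0 → A_x = 3629.07 × 0.743145 = 2697 lb.
ΣF_y = 0: A_y + T·sin42° − 1600 − 1900 = 0 → A_y = 3500 − 3629.07 × 0.669131 = 1072 lb.

T = 3629 lb, A_x = 2697 lb, A_y = 1072 lb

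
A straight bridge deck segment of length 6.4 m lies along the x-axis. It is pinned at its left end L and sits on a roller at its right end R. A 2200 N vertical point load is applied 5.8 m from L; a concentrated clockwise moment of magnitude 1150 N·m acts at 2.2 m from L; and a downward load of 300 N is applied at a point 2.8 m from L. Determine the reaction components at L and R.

Moments about L: R_y·6.4 − 2200·5.8 − 1150 − 300·2.8 = 0 → R_y = 14750/6.4 = 2304.69 ≈ 2305 N.
ΣF_y = 0: L_y + 2304.69 − 2200 − 300 = 0 → L_y = 195.3 N.
ΣF_x = 0: no horizontal applied forces, so L_x = 0.

L_x = 0, L_y = 195.3 N, R_y = 2305 N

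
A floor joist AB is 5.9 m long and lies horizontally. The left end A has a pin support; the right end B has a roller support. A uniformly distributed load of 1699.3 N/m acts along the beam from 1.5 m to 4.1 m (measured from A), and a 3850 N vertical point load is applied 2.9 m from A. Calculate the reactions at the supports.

A_x = 0, A_y = 4279 N, B_y = 3989 N

Resultant of the distributed load: 1699.3 × 2.6 = 4418.18 N at 2.8 m from A.
ΣM about A: B_y·5.9 − (1699.3·2.6)·2.8 − 3850·2.9 = 0 → B_y = 23535.904/5.9 = 3989.14 ≈ 3989 N.
ΣF_y = 0: A_y + 3989.14 − 1699.3·2.6 − 3850 = 0 → A_y = 4279 N.
ΣF_x = 0: no horizontal applied forces, so A_x = 0.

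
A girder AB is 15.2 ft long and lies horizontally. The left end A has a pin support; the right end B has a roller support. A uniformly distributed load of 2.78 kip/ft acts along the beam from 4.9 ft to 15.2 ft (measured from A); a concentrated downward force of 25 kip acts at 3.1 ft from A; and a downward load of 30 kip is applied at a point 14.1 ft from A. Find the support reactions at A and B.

A_x = 0, A_y = 31.77 kip, B_y = 51.86 kip

Resultant of the distributed load: 2.78 × 10.3 = 28.634 kip at 10.05 ft from A.
Moments about A: B_y·15.2 − (2.78·10.3)·10.05 − 25·3.1 − 30·14.1 = 0 → B_y = 788.2717/15.2 = 51.86 kip.
ΣF_y = 0: A_y + 51.86 − 2.78·10.3 − 25 − 30 = 0 → A_y = 31.77 kip.
ΣF_x = 0: no horizontal applied forces, so A_x = 0.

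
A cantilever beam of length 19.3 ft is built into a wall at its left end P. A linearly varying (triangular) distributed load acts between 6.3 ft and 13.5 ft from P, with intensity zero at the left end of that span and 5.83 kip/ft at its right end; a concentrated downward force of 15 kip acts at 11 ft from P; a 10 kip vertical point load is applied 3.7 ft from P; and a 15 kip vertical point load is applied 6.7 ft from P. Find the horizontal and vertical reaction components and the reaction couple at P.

P_x = 0, P_y = 60.99 kip, M_P = 535.5 kip·ft

Resultant of the triangular load: ½ × 5.83 × 7.2 = 20.988 kip, acting at 11.1 ft from P (one-third of the span from the peak).
ΣF_x = 0: P_x = 0.
ΣF_y = 0: P_y − ½·5.83·7.2 − 15 − 10 − 15 = 0 → P_y = 60.99 kip.
ΣM about P: M_P − (½·5.83·7.2)·11.1 − 15·11 − 10·3.7 − 15·6.7 = 0 → M_P = 535.5 kip·ft.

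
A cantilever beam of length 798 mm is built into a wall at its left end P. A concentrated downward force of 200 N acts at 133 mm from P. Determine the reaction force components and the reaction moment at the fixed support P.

P_x = 0, P_y = 200.0 N, M_P = 26600 N·mm

ΣF_x = 0: P_x = 0.
ΣF_y = 0: P_y − 200 = 0 → P_y = 200.0 N.
ΣM about P: M_P − 200·133 = 0 → M_P = 26600 N·mm.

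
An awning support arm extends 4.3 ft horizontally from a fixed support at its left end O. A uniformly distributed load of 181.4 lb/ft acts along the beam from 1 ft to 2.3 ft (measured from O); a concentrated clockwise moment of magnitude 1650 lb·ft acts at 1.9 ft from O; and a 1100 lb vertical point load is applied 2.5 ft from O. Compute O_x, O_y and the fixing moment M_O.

O_x = 0, O_y = 1336 lb, M_O = 4789 lb·ft

Resultant of the distributed load: 181.4 × 1.3 = 235.82 lb at 1.65 ft from O.
ΣF_x = 0: O_x = 0.
ΣF_y = 0: O_y − 181.4·1.3 − 1100 = 0 → O_y = 1336 lb.
ΣM about O: M_O − (181.4·1.3)·1.65 − 1650 − 1100·2.5 = 0 → M_O = 4789 lb·ft.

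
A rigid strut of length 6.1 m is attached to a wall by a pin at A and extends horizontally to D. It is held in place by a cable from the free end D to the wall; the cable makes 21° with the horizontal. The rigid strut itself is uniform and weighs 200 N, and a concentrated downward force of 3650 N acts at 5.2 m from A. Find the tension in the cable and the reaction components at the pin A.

ΣM about A: T·sin21°·6.1 − 200·3.05 − 3650·5.2 = 0 → T = 19590/(6.1·0.358368) = 8961.39 ≈ 8961 N.
ΣF_x = 0: A_x − T·cos21° = 0 → A_x = 8961.39 × 0.93358 = 8366 N.
ΣF_y = 0: A_y + T·sin21° − 200 − 3650 = 0 → A_y = 3850 − 8961.39 × 0.358368 = 638.5 N.

T = 8961 N, A_x = 8366 N, A_y = 638.5 N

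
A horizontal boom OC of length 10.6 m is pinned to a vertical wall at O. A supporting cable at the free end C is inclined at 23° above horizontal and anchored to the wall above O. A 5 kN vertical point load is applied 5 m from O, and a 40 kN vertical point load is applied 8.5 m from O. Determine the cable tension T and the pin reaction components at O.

T = 88.13 kN, O_x = 81.12 kN, O_y = 10.57 kN

ΣM about O: T·sin23°·10.6 − 5·5 − 40·8.5 = 0 → T = 365/(10.6·0.390731) = 88.127 ≈ 88.13 kN.
ΣF_x = 0: O_x − T·cos23° = 0 → O_x = 88.127 × 0.920505 = 81.12 kN.
ΣF_y = 0: O_y + T·sin23° − 5 − 40 = 0 → O_y = 45 − 88.127 × 0.390731 = 10.57 kN.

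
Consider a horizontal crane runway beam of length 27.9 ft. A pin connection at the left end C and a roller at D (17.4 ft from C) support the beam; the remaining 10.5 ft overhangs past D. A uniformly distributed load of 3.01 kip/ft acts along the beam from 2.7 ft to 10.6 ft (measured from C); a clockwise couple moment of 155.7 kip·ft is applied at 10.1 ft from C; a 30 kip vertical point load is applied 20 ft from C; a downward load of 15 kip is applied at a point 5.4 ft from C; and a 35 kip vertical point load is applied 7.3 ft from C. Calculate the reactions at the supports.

Resultant of the distributed load: 3.01 × 7.9 = 23.779 kip at 6.65 ft from C.
Moments about C: D_y·17.4 − (3.01·7.9)·6.65 − 155.7 − 30·20 − 15·5.4 − 35·7.3 = 0 → D_y = 1250.33035/17.4 = 71.8581 ≈ 71.86 kip.
ΣF_y = 0: C_y + 71.8581 − 3.01·7.9 − 30 − 15 − 35 = 0 → C_y = 31.92 kip.
ΣF_x = 0: no horizontal applied forces, so C_x = 0.

C_x = 0, C_y = 31.92 kip, D_y = 71.86 kip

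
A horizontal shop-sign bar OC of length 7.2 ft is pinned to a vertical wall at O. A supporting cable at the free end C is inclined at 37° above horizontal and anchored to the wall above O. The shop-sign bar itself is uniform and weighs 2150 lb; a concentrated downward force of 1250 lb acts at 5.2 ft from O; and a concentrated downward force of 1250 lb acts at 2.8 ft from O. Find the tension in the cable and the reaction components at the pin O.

ΣM about O: T·sin37°·7.2 − 2150·3.6 − 1250·5.2 − 1250·2.8 = 0 → T = 17740/(7.2·0.601815) = 4094.1 ≈ 4094 lb.
ΣF_x = 0: O_x − T·cos37° = 0 → O_x = 4094.1 × 0.798636 = 3270 lb.
ΣF_y = 0: O_y + T·sin37° − 2150 − 1250 − 1250 = 0 → O_y = 4650 − 4094.1 × 0.601815 = 2186 lb.

T = 4094 lb, O_x = 3270 lb, O_y = 2186 lb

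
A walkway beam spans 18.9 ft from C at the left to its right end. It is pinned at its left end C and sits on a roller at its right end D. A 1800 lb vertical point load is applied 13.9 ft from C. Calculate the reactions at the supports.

C_x = 0, C_y = 476.2 lb, D_y = 1324 lb

Taking moments about C: D_y·18.9 − 1800·13.9 = 0 → D_y = 25020/18.9 = 1323.81 ≈ 1324 lb.
ΣF_y = 0: C_y + 1323.81 − 1800 = 0 → C_y = 476.2 lb.
ΣF_x = 0: no horizontal applied forces, so C_x = 0.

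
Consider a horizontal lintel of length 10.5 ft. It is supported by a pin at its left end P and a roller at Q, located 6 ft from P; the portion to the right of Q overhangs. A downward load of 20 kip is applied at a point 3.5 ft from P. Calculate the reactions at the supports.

Taking moments about P: Q_y·6 − 20·3.5 = 0 → Q_y = 70/6 = 11.6667 ≈ 11.67 kip.
ΣF_y = 0: P_y + 11.6667 − 20 = 0 → P_y = 8.333 kip.
ΣF_x = 0: no horizontal applied forces, so P_x = 0.

P_x = 0, P_y = 8.333 kip, Q_y = 11.67 kip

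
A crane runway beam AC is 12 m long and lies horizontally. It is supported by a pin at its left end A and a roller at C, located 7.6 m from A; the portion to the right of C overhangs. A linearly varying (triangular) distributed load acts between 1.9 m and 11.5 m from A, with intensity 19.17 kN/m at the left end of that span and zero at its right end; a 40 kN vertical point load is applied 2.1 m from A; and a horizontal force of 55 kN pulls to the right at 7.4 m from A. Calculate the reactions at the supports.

A_x = -55.00 kN, A_y = 59.22 kN, C_y = 72.80 kN

Resultant of the triangular load: ½ × 19.17 × 9.6 = 92.016 kN, acting at 5.1 m from A (one-third of the span from the peak).
Moments about A: C_y·7.6 − (½·19.17·9.6)·5.1 − 40·2.1 = 0 → C_y = 553.2816/7.6 = 72.8002 ≈ 72.80 kN.
ΣF_y = 0: A_y + 72.8002 − ½·19.17·9.6 − 40 = 0 → A_y = 59.22 kN.
ΣF_x = 0: A_x + 55 = 0 → A_x = -55.00 kN.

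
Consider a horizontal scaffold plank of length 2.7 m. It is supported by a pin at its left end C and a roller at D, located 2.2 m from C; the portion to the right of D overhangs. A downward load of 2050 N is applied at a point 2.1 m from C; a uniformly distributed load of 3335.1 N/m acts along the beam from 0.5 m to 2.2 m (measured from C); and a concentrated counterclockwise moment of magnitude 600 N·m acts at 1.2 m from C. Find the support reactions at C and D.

C_x = 0, C_y = 2556 N, D_y = 5163 N

Resultant of the distributed load: 3335.1 × 1.7 = 5669.67 N at 1.35 m from C.
Taking moments about C: D_y·2.2 − 2050·2.1 − (3335.1·1.7)·1.35 + 600 = 0 → D_y = 11359.0545/2.2 = 5163.21 ≈ 5163 N.
ΣF_y = 0: C_y + 5163.21 − 2050 − 3335.1·1.7 = 0 → C_y = 2556 N.
ΣF_x = 0: no horizontal applied forces, so C_x = 0.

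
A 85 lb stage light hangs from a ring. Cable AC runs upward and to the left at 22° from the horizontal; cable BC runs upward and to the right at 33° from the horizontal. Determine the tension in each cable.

ΣF_x = 0: −T_AC·cos22° + T_BC·cos33° = 0 → T_BC = 1.10554·T_AC.
ΣF_y = 0: T_AC·sin22° + T_BC·sin33° = 85.
Substitute: T_AC·(0.374607 + 1.10554·0.544639) = 85 → T_AC = 87.0253 ≈ 87.03 lb.
Then T_BC = 1.10554 × 87.0253 = 96.21 lb.

T_AC = 87.03 lb, T_BC = 96.21 lb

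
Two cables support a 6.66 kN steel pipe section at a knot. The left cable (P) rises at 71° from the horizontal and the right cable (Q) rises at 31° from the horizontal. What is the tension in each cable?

T_P = 5.836 kN, T_Q = 2.217 kN

ΣF_x = 0: −T_P·cos71° + T_Q·cos31° = 0 → T_Q = 0.379819·T_P.
ΣF_y = 0: T_P·sin71° + T_Q·sin31° = 6.66.
Substitute: T_P·(0.945519 + 0.379819·0.515038) = 6.66 → T_P = 5.83627 ≈ 5.836 kN.
Then T_Q = 0.379819 × 5.83627 = 2.217 kN.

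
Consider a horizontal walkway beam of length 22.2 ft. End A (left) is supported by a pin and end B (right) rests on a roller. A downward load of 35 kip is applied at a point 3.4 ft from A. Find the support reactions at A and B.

Moments about A: B_y·22.2 − 35·3.4 = 0 → B_y = 119/22.2 = 5.36036 ≈ 5.360 kip.
ΣF_y = 0: A_y + 5.36036 − 35 = 0 → A_y = 29.64 kip.
ΣF_x = 0: no horizontal applied forces, so A_x = 0.

A_x = 0, A_y = 29.64 kip, B_y = 5.360 kip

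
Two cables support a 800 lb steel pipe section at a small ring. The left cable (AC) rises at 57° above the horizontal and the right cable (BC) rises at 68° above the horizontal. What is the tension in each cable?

ΣF_x = 0: −T_AC·cos57° + T_BC·cos68° = 0 → T_BC = 1.4539·T_AC.
ΣF_y = 0: T_AC·sin57° + T_BC·sin68° = 800.
Substitute: T_AC·(0.838671 + 1.4539·0.927184) = 800 → T_AC = 365.847 ≈ 365.8 lb.
Then T_BC = 1.4539 × 365.847 = 531.9 lb.

T_AC = 365.8 lb, T_BC = 531.9 lb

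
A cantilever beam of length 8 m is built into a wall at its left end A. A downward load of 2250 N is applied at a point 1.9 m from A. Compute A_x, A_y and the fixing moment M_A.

A_x = 0, A_y = 2250 N, M_A = 4275 N·m

ΣF_x = 0: A_x = 0.
ΣF_y = 0: A_y − 2250 = 0 → A_y = 2250 N.
ΣM about A: M_A − 2250·1.9 = 0 → M_A = 4275 N·m.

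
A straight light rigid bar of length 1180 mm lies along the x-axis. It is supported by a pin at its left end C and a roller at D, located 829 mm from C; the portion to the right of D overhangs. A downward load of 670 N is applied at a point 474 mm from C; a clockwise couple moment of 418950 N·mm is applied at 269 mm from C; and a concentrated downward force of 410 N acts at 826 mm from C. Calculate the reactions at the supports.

C_x = 0, C_y = -217.0 N, D_y = 1297 N

Taking moments about C: D_y·829 − 670·474 − 418950 − 410·826 = 0 → D_y = 1075190/829 = 1296.97 ≈ 1297 N.
ΣF_y = 0: C_y + 1296.97 − 670 − 410 = 0 → C_y = -217.0 N.
ΣF_x = 0: no horizontal applied forces, so C_x = 0.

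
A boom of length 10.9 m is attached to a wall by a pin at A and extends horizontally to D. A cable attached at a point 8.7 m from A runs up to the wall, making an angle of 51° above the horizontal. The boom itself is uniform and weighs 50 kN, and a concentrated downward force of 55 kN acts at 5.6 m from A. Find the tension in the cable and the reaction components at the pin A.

ΣM about A: T·sin51°·8.7 − 50·5.45 − 55·5.6 = 0 → T = 580.5/(8.7·0.777146) = 85.8579 ≈ 85.86 kN.
ΣF_x = 0: A_x − T·cos51° = 0 → A_x = 85.8579 × 0.62932 = 54.03 kN.
ΣF_y = 0: A_y + T·sin51° − 50 − 55 = 0 → A_y = 105 − 85.8579 × 0.777146 = 38.28 kN.

T = 85.86 kN, A_x = 54.03 kN, A_y = 38.28 kN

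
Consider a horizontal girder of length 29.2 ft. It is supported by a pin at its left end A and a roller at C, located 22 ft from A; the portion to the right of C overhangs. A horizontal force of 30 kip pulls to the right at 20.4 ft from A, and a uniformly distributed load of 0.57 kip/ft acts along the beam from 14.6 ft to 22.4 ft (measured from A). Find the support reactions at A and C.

A_x = -30.00 kip, A_y = 0.7073 kip, C_y = 3.739 kip

Resultant of the distributed load: 0.57 × 7.8 = 4.446 kip at 18.5 ft from A.
Moments about A: C_y·22 − (0.57·7.8)·18.5 = 0 → C_y = 82.251/22 = 3.73868 ≈ 3.739 kip.
ΣF_y = 0: A_y + 3.73868 − 0.57·7.8 = 0 → A_y = 0.7073 kip.
ΣF_x = 0: A_x + 30 = 0 → A_x = -30.00 kip.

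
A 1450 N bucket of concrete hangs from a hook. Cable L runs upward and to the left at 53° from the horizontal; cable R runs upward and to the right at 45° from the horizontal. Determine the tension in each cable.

ΣF_x = 0: −T_L·cos53° + T_R·cos45° = 0 → T_R = 0.851095·T_L.
ΣF_y = 0: T_L·sin53° + T_R·sin45° = 1450.
Substitute: T_L·(0.798636 + 0.851095·0.707107) = 1450 → T_L = 1035.38 ≈ 1035 N.
Then T_R = 0.851095 × 1035.38 = 881.2 N.

T_L = 1035 N, T_R = 881.2 N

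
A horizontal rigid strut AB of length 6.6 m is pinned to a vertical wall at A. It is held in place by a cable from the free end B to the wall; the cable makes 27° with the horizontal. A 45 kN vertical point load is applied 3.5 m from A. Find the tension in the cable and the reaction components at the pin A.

T = 52.56 kN, A_x = 46.84 kN, A_y = 21.14 kN

ΣM about A: T·sin27°·6.6 − 45·3.5 = 0 → T = 157.5/(6.6·0.45399) = 52.5642 ≈ 52.56 kN.
ΣF_x = 0: A_x − T·cos27° = 0 → A_x = 52.5642 × 0.891007 = 46.84 kN.
ΣF_y = 0: A_y + T·sin27° − 45 = 0 → A_y = 45 − 52.5642 × 0.45399 = 21.14 kN.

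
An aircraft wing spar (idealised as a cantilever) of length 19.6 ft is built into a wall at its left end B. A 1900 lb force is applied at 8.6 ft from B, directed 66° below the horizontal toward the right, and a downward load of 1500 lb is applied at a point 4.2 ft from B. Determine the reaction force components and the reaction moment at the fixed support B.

B_x = -772.8 lb, B_y = 3236 lb, M_B = 21230 lb·ft

ΣF_x = 0: B_x + 1900·cos66° = 0 → B_x = -772.8 lb.
ΣF_y = 0: B_y − 1900·sin66° − 1500 = 0 → B_y = 3236 lb.
ΣM about B: M_B − 1900·sin66°·8.6 − 1500·4.2 = 0 → M_B = 21230 lb·ft.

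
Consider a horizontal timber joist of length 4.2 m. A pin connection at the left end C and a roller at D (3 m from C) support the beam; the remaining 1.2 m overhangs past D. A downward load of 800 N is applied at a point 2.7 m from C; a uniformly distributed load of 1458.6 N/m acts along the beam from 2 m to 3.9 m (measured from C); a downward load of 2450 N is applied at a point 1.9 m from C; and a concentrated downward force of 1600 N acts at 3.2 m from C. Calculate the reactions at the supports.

Resultant of the distributed load: 1458.6 × 1.9 = 2771.34 N at 2.95 m from C.
ΣM about C: D_y·3 − 800·2.7 − (1458.6·1.9)·2.95 − 2450·1.9 − 1600·3.2 = 0 → D_y = 20110.453/3 = 6703.48 ≈ 6703 N.
ΣF_y = 0: C_y + 6703.48 − 800 − 1458.6·1.9 − 2450 − 1600 = 0 → C_y = 917.9 N.
ΣF_x = 0: no horizontal applied forces, so C_x = 0.

C_x = 0, C_y = 917.9 N, D_y = 6703 N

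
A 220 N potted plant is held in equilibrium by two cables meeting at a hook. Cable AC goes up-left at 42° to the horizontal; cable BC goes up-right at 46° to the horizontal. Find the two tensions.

T_AC = 152.9 N, T_BC = 163.6 N

ΣF_x = 0: −T_AC·cos42° + T_BC·cos46° = 0 → T_BC = 1.0698·T_AC.
ΣF_y = 0: T_AC·sin42° + T_BC·sin46° = 220.
Substitute: T_AC·(0.669131 + 1.0698·0.71934) = 220 → T_AC = 152.918 ≈ 152.9 N.
Then T_BC = 1.0698 × 152.918 = 163.6 N.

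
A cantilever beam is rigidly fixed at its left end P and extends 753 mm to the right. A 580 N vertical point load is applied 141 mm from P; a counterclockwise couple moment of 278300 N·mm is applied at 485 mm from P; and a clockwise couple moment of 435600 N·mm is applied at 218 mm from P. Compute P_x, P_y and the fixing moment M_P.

ΣF_x = 0: P_x = 0.
ΣF_y = 0: P_y − 580 = 0 → P_y = 580.0 N.
ΣM about P: M_P − 580·141 + 278300 − 435600 = 0 → M_P = 239100 N·mm.

P_x = 0, P_y = 580.0 N, M_P = 239100 N·mm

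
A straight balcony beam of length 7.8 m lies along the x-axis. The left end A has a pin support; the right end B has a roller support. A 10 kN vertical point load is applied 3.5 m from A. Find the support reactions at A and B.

Moments about A: B_y·7.8 − 10·3.5 = 0 → B_y = 35/7.8 = 4.48718 ≈ 4.487 kN.
ΣF_y = 0: A_y + 4.48718 − 10 = 0 → A_y = 5.513 kN.
ΣF_x = 0: no horizontal applied forces, so A_x = 0.

A_x = 0, A_y = 5.513 kN, B_y = 4.487 kN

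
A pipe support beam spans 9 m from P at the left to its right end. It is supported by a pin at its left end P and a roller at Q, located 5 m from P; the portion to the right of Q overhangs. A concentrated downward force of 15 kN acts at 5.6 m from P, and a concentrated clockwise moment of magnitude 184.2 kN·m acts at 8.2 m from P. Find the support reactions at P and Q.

P_x = 0, P_y = -38.64 kN, Q_y = 53.64 kN

Moments about P: Q_y·5 − 15·5.6 − 184.2 = 0 → Q_y = 268.2/5 = 53.64 kN.
ΣF_y = 0: P_y + 53.64 − 15 = 0 → P_y = -38.64 kN.
ΣF_x = 0: no horizontal applied forces, so P_x = 0.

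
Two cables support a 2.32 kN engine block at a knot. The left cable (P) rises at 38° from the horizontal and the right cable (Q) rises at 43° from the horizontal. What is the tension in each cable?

ΣF_x = 0: −T_P·cos38° + T_Q·cos43° = 0 → T_Q = 1.07747·T_P.
ΣF_y = 0: T_P·sin38° + T_Q·sin43° = 2.32.
Substitute: T_P·(0.615661 + 1.07747·0.681998) = 2.32 → T_P = 1.71789 ≈ 1.718 kN.
Then T_Q = 1.07747 × 1.71789 = 1.851 kN.

T_P = 1.718 kN, T_Q = 1.851 kN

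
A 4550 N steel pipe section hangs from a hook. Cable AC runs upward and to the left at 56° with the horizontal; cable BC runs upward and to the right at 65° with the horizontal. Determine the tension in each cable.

T_AC = 2243 N, T_BC = 2968 N

ΣF_x = 0: −T_AC·cos56° + T_BC·cos65° = 0 → T_BC = 1.32316·T_AC.
ΣF_y = 0: T_AC·sin56° + T_BC·sin65° = 4550.
Substitute: T_AC·(0.829038 + 1.32316·0.906308) = 4550 → T_AC = 2243.34 ≈ 2243 N.
Then T_BC = 1.32316 × 2243.34 = 2968 N.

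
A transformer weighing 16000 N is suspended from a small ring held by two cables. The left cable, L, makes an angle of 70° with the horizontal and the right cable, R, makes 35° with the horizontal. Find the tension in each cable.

ΣF_x = 0: −T_L·cos70° + T_R·cos35° = 0 → T_R = 0.417529·T_L.
ΣF_y = 0: T_L·sin70° + T_R·sin35° = 16000.
Substitute: T_L·(0.939693 + 0.417529·0.573576) = 16000 → T_L = 13568.8 ≈ 13570 N.
Then T_R = 0.417529 × 13568.8 = 5665 N.

T_L = 13570 N, T_R = 5665 N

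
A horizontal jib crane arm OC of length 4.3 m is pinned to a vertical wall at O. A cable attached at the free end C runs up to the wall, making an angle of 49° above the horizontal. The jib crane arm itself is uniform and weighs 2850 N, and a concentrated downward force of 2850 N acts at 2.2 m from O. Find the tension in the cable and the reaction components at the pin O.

ΣM about O: T·sin49°·4.3 − 2850·2.15 − 2850·2.2 = 0 → T = 12397.5/(4.3·0.75471) = 3820.2 ≈ 3820 N.
ΣF_x = 0: O_x − T·cos49° = 0 → O_x = 3820.2 × 0.656059 = 2506 N.
ΣF_y = 0: O_y + T·sin49° − 2850 − 2850 = 0 → O_y = 5700 − 3820.2 × 0.75471 = 2817 N.

T = 3820 N, O_x = 2506 N, O_y = 2817 N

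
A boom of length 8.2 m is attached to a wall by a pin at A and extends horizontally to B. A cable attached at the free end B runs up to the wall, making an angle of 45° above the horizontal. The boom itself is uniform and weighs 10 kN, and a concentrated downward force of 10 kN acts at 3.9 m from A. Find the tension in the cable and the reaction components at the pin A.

T = 13.80 kN, A_x = 9.756 kN, A_y = 10.24 kN

ΣM about A: T·sin45°·8.2 − 10·4.1 − 10·3.9 = 0 → T = 80/(8.2·0.707107) = 13.7972 ≈ 13.80 kN.
ΣF_x = 0: A_x − T·cos45° = 0 → A_x = 13.7972 × 0.707107 = 9.756 kN.
ΣF_y = 0: A_y + T·sin45° − 10 − 10 = 0 → A_y = 20 − 13.7972 × 0.707107 = 10.24 kN.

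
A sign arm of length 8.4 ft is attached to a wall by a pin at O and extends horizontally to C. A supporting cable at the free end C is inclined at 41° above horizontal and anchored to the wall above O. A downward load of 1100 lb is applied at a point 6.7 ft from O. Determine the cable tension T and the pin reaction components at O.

ΣM about O: T·sin41°·8.4 − 1100·6.7 = 0 → T = 7370/(8.4·0.656059) = 1337.35 ≈ 1337 lb.
ΣF_x = 0: O_x − T·cos41° = 0 → O_x = 1337.35 × 0.75471 = 1009 lb.
ΣF_y = 0: O_y + T·sin41° − 1100 = 0 → O_y = 1100 − 1337.35 × 0.656059 = 222.6 lb.

T = 1337 lb, O_x = 1009 lb, O_y = 222.6 lb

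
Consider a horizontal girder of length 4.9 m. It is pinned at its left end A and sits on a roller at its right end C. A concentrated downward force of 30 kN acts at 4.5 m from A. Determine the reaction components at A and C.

Taking moments about A: C_y·4.9 − 30·4.5 = 0 → C_y = 135/4.9 = 27.551 ≈ 27.55 kN.
ΣF_y = 0: A_y + 27.551 − 30 = 0 → A_y = 2.449 kN.
ΣF_x = 0: no horizontal applied forces, so A_x = 0.

A_x = 0, A_y = 2.449 kN, C_y = 27.55 kN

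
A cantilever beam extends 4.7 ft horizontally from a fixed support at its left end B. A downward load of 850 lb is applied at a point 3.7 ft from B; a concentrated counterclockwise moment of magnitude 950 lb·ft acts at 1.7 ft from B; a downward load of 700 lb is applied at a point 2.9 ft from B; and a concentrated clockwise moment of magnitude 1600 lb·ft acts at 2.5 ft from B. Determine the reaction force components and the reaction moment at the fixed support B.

ΣF_x = 0: B_x = 0.
ΣF_y = 0: B_y − 850 − 700 = 0 → B_y = 1550 lb.
ΣM about B: M_B − 850·3.7 + 950 − 700·2.9 − 1600 = 0 → M_B = 5825 lb·ft.

B_x = 0, B_y = 1550 lb, M_B = 5825 lb·ft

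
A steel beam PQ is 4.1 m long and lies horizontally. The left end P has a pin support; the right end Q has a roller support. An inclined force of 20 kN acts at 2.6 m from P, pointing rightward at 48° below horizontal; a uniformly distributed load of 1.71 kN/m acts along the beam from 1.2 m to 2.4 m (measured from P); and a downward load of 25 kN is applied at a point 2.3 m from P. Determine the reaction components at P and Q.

Resultant of the distributed load: 1.71 × 1.2 = 2.052 kN at 1.8 m from P.
ΣM about P: Q_y·4.1 − 20·sin48°·2.6 − (1.71·1.2)·1.8 − 25·2.3 = 0 → Q_y = 99.8371/4.1 = 24.3505 ≈ 24.35 kN.
ΣF_y = 0: P_y + 24.3505 − 20·sin48° − 1.71·1.2 − 25 = 0 → P_y = 17.56 kN.
ΣF_x = 0: P_x + 20·cos48° = 0 → P_x = -13.38 kN.

P_x = -13.38 kN, P_y = 17.56 kN, Q_y = 24.35 kN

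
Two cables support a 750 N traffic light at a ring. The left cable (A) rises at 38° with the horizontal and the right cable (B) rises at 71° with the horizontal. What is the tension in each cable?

T_A = 258.2 N, T_B = 625.1 N

ΣF_x = 0: −T_A·cos38° + T_B·cos71° = 0 → T_B = 2.42042·T_A.
ΣF_y = 0: T_A·sin38° + T_B·sin71° = 750.
Substitute: T_A·(0.615661 + 2.42042·0.945519) = 750 → T_A = 258.245 ≈ 258.2 N.
Then T_B = 2.42042 × 258.245 = 625.1 N.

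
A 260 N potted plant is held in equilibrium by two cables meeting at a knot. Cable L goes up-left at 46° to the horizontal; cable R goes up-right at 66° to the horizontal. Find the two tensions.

T_L = 114.1 N, T_R = 194.8 N

ΣF_x = 0: −T_L·cos46° + T_R·cos66° = 0 → T_R = 1.70788·T_L.
ΣF_y = 0: T_L·sin46° + T_R·sin66° = 260.
Substitute: T_L·(0.71934 + 1.70788·0.913545) = 260 → T_L = 114.057 ≈ 114.1 N.
Then T_R = 1.70788 × 114.057 = 194.8 N.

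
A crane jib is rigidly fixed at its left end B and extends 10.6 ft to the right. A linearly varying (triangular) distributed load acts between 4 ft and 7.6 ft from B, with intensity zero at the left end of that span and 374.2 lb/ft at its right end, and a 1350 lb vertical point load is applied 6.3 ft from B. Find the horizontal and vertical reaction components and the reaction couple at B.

B_x = 0, B_y = 2024 lb, M_B = 12820 lb·ft

Resultant of the triangular load: ½ × 374.2 × 3.6 = 673.56 lb, acting at 6.4 ft from B (one-third of the span from the peak).
ΣF_x = 0: B_x = 0.
ΣF_y = 0: B_y − ½·374.2·3.6 − 1350 = 0 → B_y = 2024 lb.
ΣM about B: M_B − (½·374.2·3.6)·6.4 − 1350·6.3 = 0 → M_B = 12820 lb·ft.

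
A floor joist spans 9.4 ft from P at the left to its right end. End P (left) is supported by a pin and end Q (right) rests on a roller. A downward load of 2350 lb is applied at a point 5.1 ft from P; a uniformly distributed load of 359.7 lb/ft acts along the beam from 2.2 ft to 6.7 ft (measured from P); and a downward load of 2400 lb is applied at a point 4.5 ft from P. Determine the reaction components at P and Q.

P_x = 0, P_y = 3178 lb, Q_y = 3190 lb

Resultant of the distributed load: 359.7 × 4.5 = 1618.65 lb at 4.45 ft from P.
Moments about P: Q_y·9.4 − 2350·5.1 − (359.7·4.5)·4.45 − 2400·4.5 = 0 → Q_y = 29987.9925/9.4 = 3190.21 ≈ 3190 lb.
ΣF_y = 0: P_y + 3190.21 − 2350 − 359.7·4.5 − 2400 = 0 → P_y = 3178 lb.
ΣF_x = 0: no horizontal applied forces, so P_x = 0.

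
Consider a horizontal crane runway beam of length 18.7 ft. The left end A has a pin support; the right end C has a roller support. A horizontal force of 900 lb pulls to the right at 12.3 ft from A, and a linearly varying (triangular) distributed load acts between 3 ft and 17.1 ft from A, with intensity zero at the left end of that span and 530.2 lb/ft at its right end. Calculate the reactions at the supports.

A_x = -900.0 lb, A_y = 1259 lb, C_y = 2479 lb

Resultant of the triangular load: ½ × 530.2 × 14.1 = 3737.91 lb, acting at 12.4 ft from A (one-third of the span from the peak).
ΣM about A: C_y·18.7 − (½·530.2·14.1)·12.4 = 0 → C_y = 46350.084/18.7 = 2478.61 ≈ 2479 lb.
ΣF_y = 0: A_y + 2478.61 − ½·530.2·14.1 = 0 → A_y = 1259 lb.
ΣF_x = 0: A_x + 900 = 0 → A_x = -900.0 lb.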